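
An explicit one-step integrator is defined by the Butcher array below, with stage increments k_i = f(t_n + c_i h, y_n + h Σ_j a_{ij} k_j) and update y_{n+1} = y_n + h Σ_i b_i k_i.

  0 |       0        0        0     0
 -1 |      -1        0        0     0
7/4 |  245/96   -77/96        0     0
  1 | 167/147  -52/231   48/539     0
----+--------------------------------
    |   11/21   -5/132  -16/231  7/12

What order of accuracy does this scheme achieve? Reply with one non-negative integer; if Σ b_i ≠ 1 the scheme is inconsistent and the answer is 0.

4

b = (11/21, -5/132, -16/231, 7/12)
c = (0, -1, 7/4, 1)
Ac = (0, 0, 77/96, 8/21)
Σ b_i: 11/21·1 + (-5/132)·1 + (-16/231)·1 + 7/12·1 = 1 ✓
b·c: (-5/132)·(-1) + (-16/231)·7/4 + 7/12·1 = 1/2 ✓
b·c²: (-5/132)·1 + (-16/231)·49/16 + 7/12·1 = 1/3 ✓
b·Ac: (-16/231)·77/96 + 7/12·8/21 = 1/6 ✓
b·c³: (-5/132)·(-1) + (-16/231)·343/64 + 7/12·1 = 1/4 ✓
b·(c∘Ac): (-16/231)·539/384 + 7/12·8/21 = 1/8 ✓
b·Ac²: (-16/231)·(-77/96) + 7/12·1/21 = 1/12 ✓
b·A²c: 7/12·1/14 = 1/24 ✓; 4 stages ⇒ order 4.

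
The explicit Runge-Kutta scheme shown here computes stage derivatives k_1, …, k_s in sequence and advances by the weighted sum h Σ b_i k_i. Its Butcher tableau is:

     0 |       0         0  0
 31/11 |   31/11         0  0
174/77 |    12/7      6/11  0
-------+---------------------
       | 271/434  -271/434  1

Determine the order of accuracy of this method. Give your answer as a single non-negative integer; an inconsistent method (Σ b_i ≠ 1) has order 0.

b = (271/434, -271/434, 1)
c = (0, 31/11, 174/77)
Ac = (0, 0, 186/121)
Σ b_i: 271/434·1 + (-271/434)·1 + 1·1 = 1 ✓
b·c: (-271/434)·31/11 + 1·174/77 = 1/2 ✓
b·c²: (-271/434)·961/121 + 1·30276/5929 = 1745/11858 ≠ 1/3 ⇒ order 2.
b·Ac: 1·186/121 = 186/121 ≠ 1/6

2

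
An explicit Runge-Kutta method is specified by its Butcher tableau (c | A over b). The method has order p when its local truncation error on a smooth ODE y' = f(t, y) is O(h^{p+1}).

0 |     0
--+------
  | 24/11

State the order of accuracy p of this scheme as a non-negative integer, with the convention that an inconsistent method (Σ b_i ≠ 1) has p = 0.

b = (24/11)
c = (0)
Σ b_i: 24/11·1 = 24/11 ≠ 1 ⇒ order 0.

0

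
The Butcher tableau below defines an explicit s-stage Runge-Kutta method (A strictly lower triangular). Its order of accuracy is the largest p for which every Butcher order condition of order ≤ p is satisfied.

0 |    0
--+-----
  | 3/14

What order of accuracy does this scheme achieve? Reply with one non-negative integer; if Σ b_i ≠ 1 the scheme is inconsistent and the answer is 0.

b = (3/14)
c = (0)
Σ b_i: 3/14·1 = 3/14 ≠ 1 ⇒ order 0.

0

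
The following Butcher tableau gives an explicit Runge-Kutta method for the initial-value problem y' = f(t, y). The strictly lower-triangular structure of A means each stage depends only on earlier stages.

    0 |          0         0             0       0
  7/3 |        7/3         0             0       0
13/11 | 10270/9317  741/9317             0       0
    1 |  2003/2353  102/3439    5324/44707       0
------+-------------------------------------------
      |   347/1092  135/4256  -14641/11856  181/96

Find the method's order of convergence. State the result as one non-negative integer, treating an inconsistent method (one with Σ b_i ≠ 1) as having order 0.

4

b = (347/1092, 135/4256, -14641/11856, 181/96)
c = (0, 7/3, 13/11, 1)
Ac = (0, 0, 247/1331, 38/181)
Σ b_i: 347/1092·1 + 135/4256·1 + (-14641/11856)·1 + 181/96·1 = 1 ✓
b·c: 135/4256·7/3 + (-14641/11856)·13/11 + 181/96·1 = 1/2 ✓
b·c²: 135/4256·49/9 + (-14641/11856)·169/121 + 181/96·1 = 1/3 ✓
b·Ac: (-14641/11856)·247/1331 + 181/96·38/181 = 1/6 ✓
b·c³: 135/4256·343/27 + (-14641/11856)·2197/1331 + 181/96·1 = 1/4 ✓
b·(c∘Ac): (-14641/11856)·3211/14641 + 181/96·38/181 = 1/8 ✓
b·Ac²: (-14641/11856)·1729/3993 + 181/96·178/543 = 1/12 ✓
b·A²c: 181/96·4/181 = 1/24 ✓; 4 stages ⇒ order 4.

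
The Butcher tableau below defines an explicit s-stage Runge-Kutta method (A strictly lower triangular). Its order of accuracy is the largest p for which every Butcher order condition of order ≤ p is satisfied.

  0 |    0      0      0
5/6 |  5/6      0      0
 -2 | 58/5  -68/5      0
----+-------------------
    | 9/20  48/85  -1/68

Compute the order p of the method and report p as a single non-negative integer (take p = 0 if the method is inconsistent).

b = (9/20, 48/85, -1/68)
c = (0, 5/6, -2)
Ac = (0, 0, -34/3)
Σ b_i: 9/20·1 + 48/85·1 + (-1/68)·1 = 1 ✓
b·c: 48/85·5/6 + (-1/68)·(-2) = 1/2 ✓
b·c²: 48/85·25/36 + (-1/68)·4 = 1/3 ✓
b·Ac: (-1/68)·(-34/3) = 1/6 ✓; 3 stages ⇒ order 3.

3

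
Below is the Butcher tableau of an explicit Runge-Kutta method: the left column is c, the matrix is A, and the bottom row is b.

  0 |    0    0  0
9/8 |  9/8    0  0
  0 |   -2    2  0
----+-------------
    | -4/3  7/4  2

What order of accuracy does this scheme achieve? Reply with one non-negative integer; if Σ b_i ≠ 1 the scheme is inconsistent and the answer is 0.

b = (-4/3, 7/4, 2)
c = (0, 9/8, 0)
Ac = (0, 0, 9/4)
Σ b_i: (-4/3)·1 + 7/4·1 + 2·1 = 29/12 ≠ 1 ⇒ order 0.

0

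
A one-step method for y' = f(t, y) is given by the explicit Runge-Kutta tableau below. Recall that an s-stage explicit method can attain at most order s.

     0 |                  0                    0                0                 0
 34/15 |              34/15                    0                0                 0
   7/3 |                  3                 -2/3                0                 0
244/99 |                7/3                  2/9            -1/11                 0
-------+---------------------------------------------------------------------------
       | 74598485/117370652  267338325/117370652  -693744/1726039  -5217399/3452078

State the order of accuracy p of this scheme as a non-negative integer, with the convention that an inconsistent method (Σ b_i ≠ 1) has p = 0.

b = (74598485/117370652, 267338325/117370652, -693744/1726039, -5217399/3452078)
c = (0, 34/15, 7/3, 244/99)
Ac = (0, 0, -68/45, 433/1485)
Σ b_i: 74598485/117370652·1 + 267338325/117370652·1 + (-693744/1726039)·1 + (-5217399/3452078)·1 = 1 ✓
b·c: 267338325/117370652·34/15 + (-693744/1726039)·7/3 + (-5217399/3452078)·244/99 = 1/2 ✓
b·c²: 267338325/117370652·1156/225 + (-693744/1726039)·49/9 + (-5217399/3452078)·59536/9801 = 1/3 ✓
b·Ac: (-693744/1726039)·(-68/45) + (-5217399/3452078)·433/1485 = 1/6 ✓
b·c³: 267338325/117370652·39304/3375 + (-693744/1726039)·343/27 + (-5217399/3452078)·14526784/970299 = -442311838/366166845 ≠ 1/4 ⇒ order 3.
b·(c∘Ac): (-693744/1726039)·(-476/135) + (-5217399/3452078)·105652/147015 = 25710926/77671755 ≠ 1/8
b·Ac²: (-693744/1726039)·(-2312/675) + (-5217399/3452078)·14407/22275 = 8857927/22191930 ≠ 1/12
b·A²c: (-5217399/3452078)·68/495 = -1791834/8630195 ≠ 1/24

3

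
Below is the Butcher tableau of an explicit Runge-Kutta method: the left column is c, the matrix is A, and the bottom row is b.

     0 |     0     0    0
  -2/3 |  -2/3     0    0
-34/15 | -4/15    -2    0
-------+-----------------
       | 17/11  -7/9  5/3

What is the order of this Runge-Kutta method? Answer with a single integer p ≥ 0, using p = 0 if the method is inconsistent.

b = (17/11, -7/9, 5/3)
c = (0, -2/3, -34/15)
Ac = (0, 0, 4/3)
Σ b_i: 17/11·1 + (-7/9)·1 + 5/3·1 = 241/99 ≠ 1 ⇒ order 0.

0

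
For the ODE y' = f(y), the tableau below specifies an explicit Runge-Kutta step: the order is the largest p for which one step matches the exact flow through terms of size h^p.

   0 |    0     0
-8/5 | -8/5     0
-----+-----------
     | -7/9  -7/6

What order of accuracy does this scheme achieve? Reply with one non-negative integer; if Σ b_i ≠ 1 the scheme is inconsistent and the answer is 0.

0

b = (-7/9, -7/6)
c = (0, -8/5)
Σ b_i: (-7/9)·1 + (-7/6)·1 = -35/18 ≠ 1 ⇒ order 0.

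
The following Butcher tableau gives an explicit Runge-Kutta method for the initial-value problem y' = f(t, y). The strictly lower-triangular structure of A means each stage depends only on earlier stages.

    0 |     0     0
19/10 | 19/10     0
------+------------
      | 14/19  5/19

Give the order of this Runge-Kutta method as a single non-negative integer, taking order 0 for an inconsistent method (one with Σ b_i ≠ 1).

2

b = (14/19, 5/19)
c = (0, 19/10)
Σ b_i: 14/19·1 + 5/19·1 = 1 ✓
b·c: 5/19·19/10 = 1/2 ✓; 2 stages ⇒ order 2.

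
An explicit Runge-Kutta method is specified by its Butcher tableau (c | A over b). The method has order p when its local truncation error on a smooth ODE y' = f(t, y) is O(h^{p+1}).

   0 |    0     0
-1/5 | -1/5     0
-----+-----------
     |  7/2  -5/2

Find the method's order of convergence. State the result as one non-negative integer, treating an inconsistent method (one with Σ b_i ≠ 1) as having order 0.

2

b = (7/2, -5/2)
c = (0, -1/5)
Σ b_i: 7/2·1 + (-5/2)·1 = 1 ✓
b·c: (-5/2)·(-1/5) = 1/2 ✓; 2 stages ⇒ order 2.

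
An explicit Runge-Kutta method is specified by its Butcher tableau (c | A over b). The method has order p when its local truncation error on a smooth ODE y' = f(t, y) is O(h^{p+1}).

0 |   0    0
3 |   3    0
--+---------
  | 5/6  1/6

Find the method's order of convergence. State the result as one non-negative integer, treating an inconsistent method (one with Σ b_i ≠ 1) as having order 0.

b = (5/6, 1/6)
c = (0, 3)
Σ b_i: 5/6·1 + 1/6·1 = 1 ✓
b·c: 1/6·3 = 1/2 ✓; 2 stages ⇒ order 2.

2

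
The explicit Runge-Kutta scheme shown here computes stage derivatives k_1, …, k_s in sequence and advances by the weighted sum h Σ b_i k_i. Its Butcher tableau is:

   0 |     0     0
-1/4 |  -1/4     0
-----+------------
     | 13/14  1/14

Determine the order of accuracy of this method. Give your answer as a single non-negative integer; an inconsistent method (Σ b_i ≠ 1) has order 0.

b = (13/14, 1/14)
c = (0, -1/4)
Σ b_i: 13/14·1 + 1/14·1 = 1 ✓
b·c: 1/14·(-1/4) = -1/56 ≠ 1/2 ⇒ order 1.

1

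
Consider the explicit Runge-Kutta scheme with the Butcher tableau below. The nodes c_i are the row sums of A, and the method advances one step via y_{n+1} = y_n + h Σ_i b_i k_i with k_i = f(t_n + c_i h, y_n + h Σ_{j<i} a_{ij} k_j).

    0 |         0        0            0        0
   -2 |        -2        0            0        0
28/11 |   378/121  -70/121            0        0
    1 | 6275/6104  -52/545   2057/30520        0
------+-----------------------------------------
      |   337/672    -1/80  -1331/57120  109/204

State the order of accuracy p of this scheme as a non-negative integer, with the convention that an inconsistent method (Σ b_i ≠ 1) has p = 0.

b = (337/672, -1/80, -1331/57120, 109/204)
c = (0, -2, 28/11, 1)
Ac = (0, 0, 140/121, 79/218)
Σ b_i: 337/672·1 + (-1/80)·1 + (-1331/57120)·1 + 109/204·1 = 1 ✓
b·c: (-1/80)·(-2) + (-1331/57120)·28/11 + 109/204·1 = 1/2 ✓
b·c²: (-1/80)·4 + (-1331/57120)·784/121 + 109/204·1 = 1/3 ✓
b·Ac: (-1331/57120)·140/121 + 109/204·79/218 = 1/6 ✓
b·c³: (-1/80)·(-8) + (-1331/57120)·21952/1331 + 109/204·1 = 1/4 ✓
b·(c∘Ac): (-1331/57120)·3920/1331 + 109/204·79/218 = 1/8 ✓
b·Ac²: (-1331/57120)·(-280/121) + 109/204·6/109 = 1/12 ✓
b·A²c: 109/204·17/218 = 1/24 ✓; 4 stages ⇒ order 4.

4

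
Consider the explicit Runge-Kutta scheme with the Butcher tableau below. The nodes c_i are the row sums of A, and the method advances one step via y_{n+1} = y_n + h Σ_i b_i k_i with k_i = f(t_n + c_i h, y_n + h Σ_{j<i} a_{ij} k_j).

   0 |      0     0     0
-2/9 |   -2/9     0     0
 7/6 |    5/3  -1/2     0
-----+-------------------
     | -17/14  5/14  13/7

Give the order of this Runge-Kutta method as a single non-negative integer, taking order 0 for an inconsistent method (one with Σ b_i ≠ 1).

b = (-17/14, 5/14, 13/7)
c = (0, -2/9, 7/6)
Ac = (0, 0, 1/9)
Σ b_i: (-17/14)·1 + 5/14·1 + 13/7·1 = 1 ✓
b·c: 5/14·(-2/9) + 13/7·7/6 = 263/126 ≠ 1/2 ⇒ order 1.

1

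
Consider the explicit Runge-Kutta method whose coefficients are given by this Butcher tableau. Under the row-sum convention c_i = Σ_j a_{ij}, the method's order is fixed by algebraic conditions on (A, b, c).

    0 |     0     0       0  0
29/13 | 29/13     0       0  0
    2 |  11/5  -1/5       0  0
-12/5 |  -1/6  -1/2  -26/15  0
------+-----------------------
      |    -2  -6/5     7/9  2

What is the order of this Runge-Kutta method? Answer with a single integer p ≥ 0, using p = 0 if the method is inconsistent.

0

b = (-2, -6/5, 7/9, 2)
c = (0, 29/13, 2, -12/5)
Ac = (0, 0, -29/65, -1787/390)
Σ b_i: (-2)·1 + (-6/5)·1 + 7/9·1 + 2·1 = -19/45 ≠ 1 ⇒ order 0.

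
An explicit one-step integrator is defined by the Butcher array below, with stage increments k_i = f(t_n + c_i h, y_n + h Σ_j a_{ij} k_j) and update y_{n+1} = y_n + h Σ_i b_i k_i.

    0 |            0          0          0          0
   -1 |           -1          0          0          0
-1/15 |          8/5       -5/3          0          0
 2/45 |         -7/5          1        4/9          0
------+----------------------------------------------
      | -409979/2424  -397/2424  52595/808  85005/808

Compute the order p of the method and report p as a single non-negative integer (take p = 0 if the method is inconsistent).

3

b = (-409979/2424, -397/2424, 52595/808, 85005/808)
c = (0, -1, -1/15, 2/45)
Ac = (0, 0, 5/3, -139/135)
Σ b_i: (-409979/2424)·1 + (-397/2424)·1 + 52595/808·1 + 85005/808·1 = 1 ✓
b·c: (-397/2424)·(-1) + 52595/808·(-1/15) + 85005/808·2/45 = 1/2 ✓
b·c²: (-397/2424)·1 + 52595/808·1/225 + 85005/808·4/2025 = 1/3 ✓
b·Ac: 52595/808·5/3 + 85005/808·(-139/135) = 1/6 ✓
b·c³: (-397/2424)·(-1) + 52595/808·(-1/3375) + 85005/808·8/91125 = 25153/163620 ≠ 1/4 ⇒ order 3.
b·(c∘Ac): 52595/808·(-1/9) + 85005/808·(-278/6075) = -1314067/109080 ≠ 1/8
b·Ac²: 52595/808·(-5/3) + 85005/808·2029/2025 = -27961/9090 ≠ 1/12
b·A²c: 85005/808·20/27 = 47225/606 ≠ 1/24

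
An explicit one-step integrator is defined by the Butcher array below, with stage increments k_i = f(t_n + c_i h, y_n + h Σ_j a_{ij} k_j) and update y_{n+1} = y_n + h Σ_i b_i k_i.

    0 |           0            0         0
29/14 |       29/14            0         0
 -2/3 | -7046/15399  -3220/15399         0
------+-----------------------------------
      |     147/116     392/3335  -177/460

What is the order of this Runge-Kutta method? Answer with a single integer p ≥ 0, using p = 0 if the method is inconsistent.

3

b = (147/116, 392/3335, -177/460)
c = (0, 29/14, -2/3)
Ac = (0, 0, -230/531)
Σ b_i: 147/116·1 + 392/3335·1 + (-177/460)·1 = 1 ✓
b·c: 392/3335·29/14 + (-177/460)·(-2/3) = 1/2 ✓
b·c²: 392/3335·841/196 + (-177/460)·4/9 = 1/3 ✓
b·Ac: (-177/460)·(-230/531) = 1/6 ✓; 3 stages ⇒ order 3.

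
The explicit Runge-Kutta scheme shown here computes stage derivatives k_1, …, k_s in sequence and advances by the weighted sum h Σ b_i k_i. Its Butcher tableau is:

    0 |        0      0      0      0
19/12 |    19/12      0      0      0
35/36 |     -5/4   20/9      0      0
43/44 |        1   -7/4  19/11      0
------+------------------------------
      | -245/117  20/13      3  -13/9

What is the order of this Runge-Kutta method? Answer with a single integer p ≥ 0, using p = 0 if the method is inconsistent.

1

b = (-245/117, 20/13, 3, -13/9)
c = (0, 19/12, 35/36, 43/44)
Ac = (0, 0, 95/27, -1729/1584)
Σ b_i: (-245/117)·1 + 20/13·1 + 3·1 + (-13/9)·1 = 1 ✓
b·c: 20/13·19/12 + 3·35/36 + (-13/9)·43/44 = 5072/1287 ≠ 1/2 ⇒ order 1.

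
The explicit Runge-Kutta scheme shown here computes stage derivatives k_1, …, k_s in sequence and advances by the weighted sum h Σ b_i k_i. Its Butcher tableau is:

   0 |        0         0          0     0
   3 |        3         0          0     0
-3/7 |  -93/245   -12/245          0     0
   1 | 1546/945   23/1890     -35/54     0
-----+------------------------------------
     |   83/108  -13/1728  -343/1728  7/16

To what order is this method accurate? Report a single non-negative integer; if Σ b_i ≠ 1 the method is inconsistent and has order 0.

4

b = (83/108, -13/1728, -343/1728, 7/16)
c = (0, 3, -3/7, 1)
Ac = (0, 0, -36/245, 11/35)
Σ b_i: 83/108·1 + (-13/1728)·1 + (-343/1728)·1 + 7/16·1 = 1 ✓
b·c: (-13/1728)·3 + (-343/1728)·(-3/7) + 7/16·1 = 1/2 ✓
b·c²: (-13/1728)·9 + (-343/1728)·9/49 + 7/16·1 = 1/3 ✓
b·Ac: (-343/1728)·(-36/245) + 7/16·11/35 = 1/6 ✓
b·c³: (-13/1728)·27 + (-343/1728)·(-27/343) + 7/16·1 = 1/4 ✓
b·(c∘Ac): (-343/1728)·108/1715 + 7/16·11/35 = 1/8 ✓
b·Ac²: (-343/1728)·(-108/245) + 7/16·(-1/105) = 1/12 ✓
b·A²c: 7/16·2/21 = 1/24 ✓; 4 stages ⇒ order 4.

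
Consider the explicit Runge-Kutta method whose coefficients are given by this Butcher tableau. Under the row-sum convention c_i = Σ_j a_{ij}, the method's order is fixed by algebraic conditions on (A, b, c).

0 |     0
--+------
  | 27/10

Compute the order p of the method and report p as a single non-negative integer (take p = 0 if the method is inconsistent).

0

b = (27/10)
c = (0)
Σ b_i: 27/10·1 = 27/10 ≠ 1 ⇒ order 0.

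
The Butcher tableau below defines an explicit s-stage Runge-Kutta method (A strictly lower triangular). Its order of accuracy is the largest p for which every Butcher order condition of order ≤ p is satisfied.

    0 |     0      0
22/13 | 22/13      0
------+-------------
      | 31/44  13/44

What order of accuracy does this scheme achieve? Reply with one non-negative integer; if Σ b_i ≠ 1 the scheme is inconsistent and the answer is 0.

b = (31/44, 13/44)
c = (0, 22/13)
Σ b_i: 31/44·1 + 13/44·1 = 1 ✓
b·c: 13/44·22/13 = 1/2 ✓; 2 stages ⇒ order 2.

2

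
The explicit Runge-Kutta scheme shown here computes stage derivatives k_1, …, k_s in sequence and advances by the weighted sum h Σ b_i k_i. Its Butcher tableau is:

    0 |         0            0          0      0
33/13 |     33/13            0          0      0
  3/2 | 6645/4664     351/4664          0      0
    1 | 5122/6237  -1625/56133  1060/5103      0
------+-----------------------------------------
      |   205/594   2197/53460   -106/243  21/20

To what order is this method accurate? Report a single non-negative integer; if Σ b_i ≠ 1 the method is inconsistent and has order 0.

b = (205/594, 2197/53460, -106/243, 21/20)
c = (0, 33/13, 3/2, 1)
Ac = (0, 0, 81/424, 5/21)
Σ b_i: 205/594·1 + 2197/53460·1 + (-106/243)·1 + 21/20·1 = 1 ✓
b·c: 2197/53460·33/13 + (-106/243)·3/2 + 21/20·1 = 1/2 ✓
b·c²: 2197/53460·1089/169 + (-106/243)·9/4 + 21/20·1 = 1/3 ✓
b·Ac: (-106/243)·81/424 + 21/20·5/21 = 1/6 ✓
b·c³: 2197/53460·35937/2197 + (-106/243)·27/8 + 21/20·1 = 1/4 ✓
b·(c∘Ac): (-106/243)·243/848 + 21/20·5/21 = 1/8 ✓
b·Ac²: (-106/243)·2673/5512 + 21/20·230/819 = 1/12 ✓
b·A²c: 21/20·5/126 = 1/24 ✓; 4 stages ⇒ order 4.

4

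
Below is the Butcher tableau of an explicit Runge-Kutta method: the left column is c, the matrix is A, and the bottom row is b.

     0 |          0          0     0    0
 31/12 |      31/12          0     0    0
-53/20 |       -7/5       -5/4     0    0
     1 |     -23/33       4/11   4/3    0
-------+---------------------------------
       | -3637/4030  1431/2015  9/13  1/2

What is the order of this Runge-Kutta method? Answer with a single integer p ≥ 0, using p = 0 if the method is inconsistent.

2

b = (-3637/4030, 1431/2015, 9/13, 1/2)
c = (0, 31/12, -53/20, 1)
Ac = (0, 0, -155/48, -428/165)
Σ b_i: (-3637/4030)·1 + 1431/2015·1 + 9/13·1 + 1/2·1 = 1 ✓
b·c: 1431/2015·31/12 + 9/13·(-53/20) + 1/2·1 = 1/2 ✓
b·c²: 1431/2015·961/144 + 9/13·2809/400 + 1/2·1 = 26263/2600 ≠ 1/3 ⇒ order 2.
b·Ac: 9/13·(-155/48) + 1/2·(-428/165) = -121237/34320 ≠ 1/6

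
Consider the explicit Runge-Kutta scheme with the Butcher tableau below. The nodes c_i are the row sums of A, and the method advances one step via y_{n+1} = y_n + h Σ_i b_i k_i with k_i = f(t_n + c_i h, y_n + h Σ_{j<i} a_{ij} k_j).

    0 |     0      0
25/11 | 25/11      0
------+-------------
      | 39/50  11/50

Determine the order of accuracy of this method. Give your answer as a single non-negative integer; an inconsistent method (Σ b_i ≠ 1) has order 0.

b = (39/50, 11/50)
c = (0, 25/11)
Σ b_i: 39/50·1 + 11/50·1 = 1 ✓
b·c: 11/50·25/11 = 1/2 ✓; 2 stages ⇒ order 2.

2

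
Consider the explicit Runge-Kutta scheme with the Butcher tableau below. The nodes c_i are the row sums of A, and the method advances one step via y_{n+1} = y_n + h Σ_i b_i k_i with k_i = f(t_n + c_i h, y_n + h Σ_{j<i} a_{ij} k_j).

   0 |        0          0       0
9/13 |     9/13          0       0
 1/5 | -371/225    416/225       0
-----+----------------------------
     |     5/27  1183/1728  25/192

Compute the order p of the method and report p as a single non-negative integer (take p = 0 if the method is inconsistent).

b = (5/27, 1183/1728, 25/192)
c = (0, 9/13, 1/5)
Ac = (0, 0, 32/25)
Σ b_i: 5/27·1 + 1183/1728·1 + 25/192·1 = 1 ✓
b·c: 1183/1728·9/13 + 25/192·1/5 = 1/2 ✓
b·c²: 1183/1728·81/169 + 25/192·1/25 = 1/3 ✓
b·Ac: 25/192·32/25 = 1/6 ✓; 3 stages ⇒ order 3.

3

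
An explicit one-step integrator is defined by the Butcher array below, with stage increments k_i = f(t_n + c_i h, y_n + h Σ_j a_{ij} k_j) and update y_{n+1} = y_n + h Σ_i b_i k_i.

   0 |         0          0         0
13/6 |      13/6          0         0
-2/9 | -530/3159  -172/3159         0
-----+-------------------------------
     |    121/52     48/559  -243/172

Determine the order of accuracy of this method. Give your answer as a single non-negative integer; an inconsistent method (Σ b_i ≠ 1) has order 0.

3

b = (121/52, 48/559, -243/172)
c = (0, 13/6, -2/9)
Ac = (0, 0, -86/729)
Σ b_i: 121/52·1 + 48/559·1 + (-243/172)·1 = 1 ✓
b·c: 48/559·13/6 + (-243/172)·(-2/9) = 1/2 ✓
b·c²: 48/559·169/36 + (-243/172)·4/81 = 1/3 ✓
b·Ac: (-243/172)·(-86/729) = 1/6 ✓; 3 stages ⇒ order 3.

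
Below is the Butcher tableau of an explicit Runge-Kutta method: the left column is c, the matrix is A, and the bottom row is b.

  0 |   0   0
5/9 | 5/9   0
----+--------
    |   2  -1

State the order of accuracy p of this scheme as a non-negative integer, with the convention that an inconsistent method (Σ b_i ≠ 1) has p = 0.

b = (2, -1)
c = (0, 5/9)
Σ b_i: 2·1 + (-1)·1 = 1 ✓
b·c: (-1)·5/9 = -5/9 ≠ 1/2 ⇒ order 1.

1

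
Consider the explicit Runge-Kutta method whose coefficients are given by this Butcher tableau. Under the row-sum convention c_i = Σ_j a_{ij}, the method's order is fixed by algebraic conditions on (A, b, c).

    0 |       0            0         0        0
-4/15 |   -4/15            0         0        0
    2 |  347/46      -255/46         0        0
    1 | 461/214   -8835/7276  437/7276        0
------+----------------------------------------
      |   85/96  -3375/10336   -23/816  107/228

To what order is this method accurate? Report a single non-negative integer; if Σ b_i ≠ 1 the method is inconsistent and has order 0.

b = (85/96, -3375/10336, -23/816, 107/228)
c = (0, -4/15, 2, 1)
Ac = (0, 0, 34/23, 95/214)
Σ b_i: 85/96·1 + (-3375/10336)·1 + (-23/816)·1 + 107/228·1 = 1 ✓
b·c: (-3375/10336)·(-4/15) + (-23/816)·2 + 107/228·1 = 1/2 ✓
b·c²: (-3375/10336)·16/225 + (-23/816)·4 + 107/228·1 = 1/3 ✓
b·Ac: (-23/816)·34/23 + 107/228·95/214 = 1/6 ✓
b·c³: (-3375/10336)·(-64/3375) + (-23/816)·8 + 107/228·1 = 1/4 ✓
b·(c∘Ac): (-23/816)·68/23 + 107/228·95/214 = 1/8 ✓
b·Ac²: (-23/816)·(-136/345) + 107/228·247/1605 = 1/12 ✓
b·A²c: 107/228·19/214 = 1/24 ✓; 4 stages ⇒ order 4.

4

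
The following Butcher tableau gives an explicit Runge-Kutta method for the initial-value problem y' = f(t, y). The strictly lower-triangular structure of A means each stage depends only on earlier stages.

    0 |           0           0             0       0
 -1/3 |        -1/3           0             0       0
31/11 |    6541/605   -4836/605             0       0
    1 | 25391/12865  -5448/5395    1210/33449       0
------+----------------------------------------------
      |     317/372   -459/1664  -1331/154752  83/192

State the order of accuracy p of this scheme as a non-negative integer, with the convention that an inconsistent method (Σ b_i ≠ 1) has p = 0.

4

b = (317/372, -459/1664, -1331/154752, 83/192)
c = (0, -1/3, 31/11, 1)
Ac = (0, 0, 1612/605, 182/415)
Σ b_i: 317/372·1 + (-459/1664)·1 + (-1331/154752)·1 + 83/192·1 = 1 ✓
b·c: (-459/1664)·(-1/3) + (-1331/154752)·31/11 + 83/192·1 = 1/2 ✓
b·c²: (-459/1664)·1/9 + (-1331/154752)·961/121 + 83/192·1 = 1/3 ✓
b·Ac: (-1331/154752)·1612/605 + 83/192·182/415 = 1/6 ✓
b·c³: (-459/1664)·(-1/27) + (-1331/154752)·29791/1331 + 83/192·1 = 1/4 ✓
b·(c∘Ac): (-1331/154752)·49972/6655 + 83/192·182/415 = 1/8 ✓
b·Ac²: (-1331/154752)·(-1612/1815) + 83/192·218/1245 = 1/12 ✓
b·A²c: 83/192·8/83 = 1/24 ✓; 4 stages ⇒ order 4.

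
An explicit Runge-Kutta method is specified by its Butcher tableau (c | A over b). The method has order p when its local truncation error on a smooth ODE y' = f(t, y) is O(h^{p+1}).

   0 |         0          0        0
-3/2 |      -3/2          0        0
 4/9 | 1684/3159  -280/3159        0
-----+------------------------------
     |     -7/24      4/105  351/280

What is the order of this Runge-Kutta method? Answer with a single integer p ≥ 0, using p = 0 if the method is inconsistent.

3

b = (-7/24, 4/105, 351/280)
c = (0, -3/2, 4/9)
Ac = (0, 0, 140/1053)
Σ b_i: (-7/24)·1 + 4/105·1 + 351/280·1 = 1 ✓
b·c: 4/105·(-3/2) + 351/280·4/9 = 1/2 ✓
b·c²: 4/105·9/4 + 351/280·16/81 = 1/3 ✓
b·Ac: 351/280·140/1053 = 1/6 ✓; 3 stages ⇒ order 3.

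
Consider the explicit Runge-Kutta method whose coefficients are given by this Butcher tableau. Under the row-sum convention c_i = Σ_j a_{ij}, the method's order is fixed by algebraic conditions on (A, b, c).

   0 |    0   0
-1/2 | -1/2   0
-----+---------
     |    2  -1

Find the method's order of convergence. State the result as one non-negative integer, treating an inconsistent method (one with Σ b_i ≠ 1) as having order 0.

b = (2, -1)
c = (0, -1/2)
Σ b_i: 2·1 + (-1)·1 = 1 ✓
b·c: (-1)·(-1/2) = 1/2 ✓; 2 stages ⇒ order 2.

2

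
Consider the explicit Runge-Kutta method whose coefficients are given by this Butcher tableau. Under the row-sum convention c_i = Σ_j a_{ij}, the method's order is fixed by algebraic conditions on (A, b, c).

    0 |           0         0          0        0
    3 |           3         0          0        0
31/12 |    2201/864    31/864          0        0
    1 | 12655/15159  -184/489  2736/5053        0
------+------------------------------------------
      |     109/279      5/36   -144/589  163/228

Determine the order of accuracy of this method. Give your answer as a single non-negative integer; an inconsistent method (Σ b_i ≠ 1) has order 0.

b = (109/279, 5/36, -144/589, 163/228)
c = (0, 3, 31/12, 1)
Ac = (0, 0, 31/288, 44/163)
Σ b_i: 109/279·1 + 5/36·1 + (-144/589)·1 + 163/228·1 = 1 ✓
b·c: 5/36·3 + (-144/589)·31/12 + 163/228·1 = 1/2 ✓
b·c²: 5/36·9 + (-144/589)·961/144 + 163/228·1 = 1/3 ✓
b·Ac: (-144/589)·31/288 + 163/228·44/163 = 1/6 ✓
b·c³: 5/36·27 + (-144/589)·29791/1728 + 163/228·1 = 1/4 ✓
b·(c∘Ac): (-144/589)·961/3456 + 163/228·44/163 = 1/8 ✓
b·Ac²: (-144/589)·31/96 + 163/228·37/163 = 1/12 ✓
b·A²c: 163/228·19/326 = 1/24 ✓; 4 stages ⇒ order 4.

4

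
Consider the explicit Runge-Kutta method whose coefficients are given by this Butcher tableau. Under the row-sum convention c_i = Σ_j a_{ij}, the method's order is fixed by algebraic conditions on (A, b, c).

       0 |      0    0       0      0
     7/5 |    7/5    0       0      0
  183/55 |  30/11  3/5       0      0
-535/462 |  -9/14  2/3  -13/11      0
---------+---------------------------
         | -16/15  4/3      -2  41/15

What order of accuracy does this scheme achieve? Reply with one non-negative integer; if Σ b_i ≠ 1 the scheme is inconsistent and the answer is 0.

b = (-16/15, 4/3, -2, 41/15)
c = (0, 7/5, 183/55, -535/462)
Ac = (0, 0, 21/25, -5443/1815)
Σ b_i: (-16/15)·1 + 4/3·1 + (-2)·1 + 41/15·1 = 1 ✓
b·c: 4/3·7/5 + (-2)·183/55 + 41/15·(-535/462) = -11023/1386 ≠ 1/2 ⇒ order 1.

1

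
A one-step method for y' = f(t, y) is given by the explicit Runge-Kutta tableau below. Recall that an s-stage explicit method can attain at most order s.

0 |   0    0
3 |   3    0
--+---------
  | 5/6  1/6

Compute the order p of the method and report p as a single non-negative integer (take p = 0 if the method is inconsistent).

2

b = (5/6, 1/6)
c = (0, 3)
Σ b_i: 5/6·1 + 1/6·1 = 1 ✓
b·c: 1/6·3 = 1/2 ✓; 2 stages ⇒ order 2.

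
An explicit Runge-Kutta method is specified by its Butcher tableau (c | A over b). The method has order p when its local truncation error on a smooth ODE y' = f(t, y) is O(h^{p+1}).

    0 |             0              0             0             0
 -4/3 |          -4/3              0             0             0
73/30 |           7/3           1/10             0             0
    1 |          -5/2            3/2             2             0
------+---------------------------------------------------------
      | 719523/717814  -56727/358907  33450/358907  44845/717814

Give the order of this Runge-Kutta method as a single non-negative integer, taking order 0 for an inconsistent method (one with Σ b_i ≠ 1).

b = (719523/717814, -56727/358907, 33450/358907, 44845/717814)
c = (0, -4/3, 73/30, 1)
Ac = (0, 0, -2/15, 43/15)
Σ b_i: 719523/717814·1 + (-56727/358907)·1 + 33450/358907·1 + 44845/717814·1 = 1 ✓
b·c: (-56727/358907)·(-4/3) + 33450/358907·73/30 + 44845/717814·1 = 1/2 ✓
b·c²: (-56727/358907)·16/9 + 33450/358907·5329/900 + 44845/717814·1 = 1/3 ✓
b·Ac: 33450/358907·(-2/15) + 44845/717814·43/15 = 1/6 ✓
b·c³: (-56727/358907)·(-64/27) + 33450/358907·389017/27000 + 44845/717814·1 = 114990361/64603260 ≠ 1/4 ⇒ order 3.
b·(c∘Ac): 33450/358907·(-73/225) + 44845/717814·43/15 = 320551/2153442 ≠ 1/8
b·Ac²: 33450/358907·8/45 + 44845/717814·6529/450 = 59629001/64603260 ≠ 1/12
b·A²c: 44845/717814·(-4/15) = -17938/1076721 ≠ 1/24

3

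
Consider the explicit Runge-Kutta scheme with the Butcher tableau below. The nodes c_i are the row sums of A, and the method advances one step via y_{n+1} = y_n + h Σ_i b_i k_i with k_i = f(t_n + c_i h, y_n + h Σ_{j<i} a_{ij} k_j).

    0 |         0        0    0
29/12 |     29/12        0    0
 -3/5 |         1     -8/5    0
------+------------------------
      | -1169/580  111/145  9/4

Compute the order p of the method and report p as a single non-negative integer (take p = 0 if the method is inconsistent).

b = (-1169/580, 111/145, 9/4)
c = (0, 29/12, -3/5)
Ac = (0, 0, -58/15)
Σ b_i: (-1169/580)·1 + 111/145·1 + 9/4·1 = 1 ✓
b·c: 111/145·29/12 + 9/4·(-3/5) = 1/2 ✓
b·c²: 111/145·841/144 + 9/4·9/25 = 6337/1200 ≠ 1/3 ⇒ order 2.
b·Ac: 9/4·(-58/15) = -87/10 ≠ 1/6

2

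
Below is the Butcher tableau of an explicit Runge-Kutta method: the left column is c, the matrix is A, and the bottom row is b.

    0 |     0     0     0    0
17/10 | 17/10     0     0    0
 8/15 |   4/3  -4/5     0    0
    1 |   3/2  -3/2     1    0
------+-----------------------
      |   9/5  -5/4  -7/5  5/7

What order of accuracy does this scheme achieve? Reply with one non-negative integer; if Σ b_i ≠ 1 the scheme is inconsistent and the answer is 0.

0

b = (9/5, -5/4, -7/5, 5/7)
c = (0, 17/10, 8/15, 1)
Ac = (0, 0, -34/25, -121/60)
Σ b_i: 9/5·1 + (-5/4)·1 + (-7/5)·1 + 5/7·1 = -19/140 ≠ 1 ⇒ order 0.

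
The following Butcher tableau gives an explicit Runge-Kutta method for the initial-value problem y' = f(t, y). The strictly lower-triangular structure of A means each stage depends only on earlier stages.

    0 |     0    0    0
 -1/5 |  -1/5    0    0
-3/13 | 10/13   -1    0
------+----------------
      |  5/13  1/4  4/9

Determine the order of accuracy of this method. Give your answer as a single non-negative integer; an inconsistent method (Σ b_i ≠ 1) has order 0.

b = (5/13, 1/4, 4/9)
c = (0, -1/5, -3/13)
Ac = (0, 0, 1/5)
Σ b_i: 5/13·1 + 1/4·1 + 4/9·1 = 505/468 ≠ 1 ⇒ order 0.

0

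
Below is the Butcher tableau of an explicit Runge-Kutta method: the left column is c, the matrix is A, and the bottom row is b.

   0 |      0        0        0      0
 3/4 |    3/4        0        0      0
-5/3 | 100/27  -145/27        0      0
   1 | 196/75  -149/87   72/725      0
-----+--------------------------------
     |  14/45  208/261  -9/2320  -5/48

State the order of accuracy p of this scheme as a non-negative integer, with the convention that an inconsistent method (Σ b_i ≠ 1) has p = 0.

4

b = (14/45, 208/261, -9/2320, -5/48)
c = (0, 3/4, -5/3, 1)
Ac = (0, 0, -145/36, -29/20)
Σ b_i: 14/45·1 + 208/261·1 + (-9/2320)·1 + (-5/48)·1 = 1 ✓
b·c: 208/261·3/4 + (-9/2320)·(-5/3) + (-5/48)·1 = 1/2 ✓
b·c²: 208/261·9/16 + (-9/2320)·25/9 + (-5/48)·1 = 1/3 ✓
b·Ac: (-9/2320)·(-145/36) + (-5/48)·(-29/20) = 1/6 ✓
b·c³: 208/261·27/64 + (-9/2320)·(-125/27) + (-5/48)·1 = 1/4 ✓
b·(c∘Ac): (-9/2320)·725/108 + (-5/48)·(-29/20) = 1/8 ✓
b·Ac²: (-9/2320)·(-145/48) + (-5/48)·(-11/16) = 1/12 ✓
b·A²c: (-5/48)·(-2/5) = 1/24 ✓; 4 stages ⇒ order 4.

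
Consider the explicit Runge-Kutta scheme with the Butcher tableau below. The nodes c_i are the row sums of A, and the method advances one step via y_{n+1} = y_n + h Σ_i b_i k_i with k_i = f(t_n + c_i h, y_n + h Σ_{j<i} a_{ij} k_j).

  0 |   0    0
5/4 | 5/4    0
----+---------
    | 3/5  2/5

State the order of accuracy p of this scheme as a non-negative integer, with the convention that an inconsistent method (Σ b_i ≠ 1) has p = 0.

b = (3/5, 2/5)
c = (0, 5/4)
Σ b_i: 3/5·1 + 2/5·1 = 1 ✓
b·c: 2/5·5/4 = 1/2 ✓; 2 stages ⇒ order 2.

2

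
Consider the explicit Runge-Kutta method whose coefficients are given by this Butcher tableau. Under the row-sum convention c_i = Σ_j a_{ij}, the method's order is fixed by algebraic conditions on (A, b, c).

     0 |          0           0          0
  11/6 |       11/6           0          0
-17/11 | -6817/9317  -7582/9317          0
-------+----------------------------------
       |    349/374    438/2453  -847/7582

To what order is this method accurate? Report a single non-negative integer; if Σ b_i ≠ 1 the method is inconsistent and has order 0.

b = (349/374, 438/2453, -847/7582)
c = (0, 11/6, -17/11)
Ac = (0, 0, -3791/2541)
Σ b_i: 349/374·1 + 438/2453·1 + (-847/7582)·1 = 1 ✓
b·c: 438/2453·11/6 + (-847/7582)·(-17/11) = 1/2 ✓
b·c²: 438/2453·121/36 + (-847/7582)·289/121 = 1/3 ✓
b·Ac: (-847/7582)·(-3791/2541) = 1/6 ✓; 3 stages ⇒ order 3.

3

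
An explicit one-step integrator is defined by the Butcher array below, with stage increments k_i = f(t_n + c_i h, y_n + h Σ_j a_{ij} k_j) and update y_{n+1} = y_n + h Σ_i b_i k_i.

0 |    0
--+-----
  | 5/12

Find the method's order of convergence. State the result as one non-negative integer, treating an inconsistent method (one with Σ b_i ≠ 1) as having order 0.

0

b = (5/12)
c = (0)
Σ b_i: 5/12·1 = 5/12 ≠ 1 ⇒ order 0.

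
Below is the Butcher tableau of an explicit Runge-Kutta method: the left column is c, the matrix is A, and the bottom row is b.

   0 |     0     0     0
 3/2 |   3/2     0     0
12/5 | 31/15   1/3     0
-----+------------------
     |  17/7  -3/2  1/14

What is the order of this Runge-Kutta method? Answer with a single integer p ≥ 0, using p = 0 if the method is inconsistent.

1

b = (17/7, -3/2, 1/14)
c = (0, 3/2, 12/5)
Ac = (0, 0, 1/2)
Σ b_i: 17/7·1 + (-3/2)·1 + 1/14·1 = 1 ✓
b·c: (-3/2)·3/2 + 1/14·12/5 = -291/140 ≠ 1/2 ⇒ order 1.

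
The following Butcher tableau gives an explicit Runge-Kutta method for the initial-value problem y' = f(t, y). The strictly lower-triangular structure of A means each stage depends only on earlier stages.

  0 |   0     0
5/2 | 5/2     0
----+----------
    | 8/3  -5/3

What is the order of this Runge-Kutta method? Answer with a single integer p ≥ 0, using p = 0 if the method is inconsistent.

b = (8/3, -5/3)
c = (0, 5/2)
Σ b_i: 8/3·1 + (-5/3)·1 = 1 ✓
b·c: (-5/3)·5/2 = -25/6 ≠ 1/2 ⇒ order 1.

1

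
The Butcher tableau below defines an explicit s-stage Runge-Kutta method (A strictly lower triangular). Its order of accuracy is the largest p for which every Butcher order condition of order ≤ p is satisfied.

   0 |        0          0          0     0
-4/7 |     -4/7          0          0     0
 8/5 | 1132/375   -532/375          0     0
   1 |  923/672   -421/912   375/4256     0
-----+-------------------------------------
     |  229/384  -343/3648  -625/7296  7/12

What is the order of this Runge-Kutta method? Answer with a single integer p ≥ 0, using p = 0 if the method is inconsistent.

b = (229/384, -343/3648, -625/7296, 7/12)
c = (0, -4/7, 8/5, 1)
Ac = (0, 0, 304/375, 17/42)
Σ b_i: 229/384·1 + (-343/3648)·1 + (-625/7296)·1 + 7/12·1 = 1 ✓
b·c: (-343/3648)·(-4/7) + (-625/7296)·8/5 + 7/12·1 = 1/2 ✓
b·c²: (-343/3648)·16/49 + (-625/7296)·64/25 + 7/12·1 = 1/3 ✓
b·Ac: (-625/7296)·304/375 + 7/12·17/42 = 1/6 ✓
b·c³: (-343/3648)·(-64/343) + (-625/7296)·512/125 + 7/12·1 = 1/4 ✓
b·(c∘Ac): (-625/7296)·2432/1875 + 7/12·17/42 = 1/8 ✓
b·Ac²: (-625/7296)·(-1216/2625) + 7/12·11/147 = 1/12 ✓
b·A²c: 7/12·1/14 = 1/24 ✓; 4 stages ⇒ order 4.

4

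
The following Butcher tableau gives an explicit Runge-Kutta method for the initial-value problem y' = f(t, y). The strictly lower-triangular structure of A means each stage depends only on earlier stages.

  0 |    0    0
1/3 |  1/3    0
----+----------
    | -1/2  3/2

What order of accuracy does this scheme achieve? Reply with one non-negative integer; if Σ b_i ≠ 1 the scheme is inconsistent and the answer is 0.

2

b = (-1/2, 3/2)
c = (0, 1/3)
Σ b_i: (-1/2)·1 + 3/2·1 = 1 ✓
b·c: 3/2·1/3 = 1/2 ✓; 2 stages ⇒ order 2.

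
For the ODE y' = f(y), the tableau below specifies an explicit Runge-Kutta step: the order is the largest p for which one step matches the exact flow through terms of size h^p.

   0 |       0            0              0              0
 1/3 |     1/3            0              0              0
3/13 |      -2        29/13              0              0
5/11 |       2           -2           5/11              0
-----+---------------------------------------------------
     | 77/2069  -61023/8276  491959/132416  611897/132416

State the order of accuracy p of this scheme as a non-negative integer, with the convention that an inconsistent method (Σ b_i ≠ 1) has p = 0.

3

b = (77/2069, -61023/8276, 491959/132416, 611897/132416)
c = (0, 1/3, 3/13, 5/11)
Ac = (0, 0, 29/39, -241/429)
Σ b_i: 77/2069·1 + (-61023/8276)·1 + 491959/132416·1 + 611897/132416·1 = 1 ✓
b·c: (-61023/8276)·1/3 + 491959/132416·3/13 + 611897/132416·5/11 = 1/2 ✓
b·c²: (-61023/8276)·1/9 + 491959/132416·9/169 + 611897/132416·25/121 = 1/3 ✓
b·Ac: 491959/132416·29/39 + 611897/132416·(-241/429) = 1/6 ✓
b·c³: (-61023/8276)·1/27 + 491959/132416·27/2197 + 611897/132416·125/1331 = 1099985/5325606 ≠ 1/4 ⇒ order 3.
b·(c∘Ac): 491959/132416·29/169 + 611897/132416·(-1205/4719) = -3367/6207 ≠ 1/8
b·Ac²: 491959/132416·29/117 + 611897/132416·(-3313/16731) = 22621/3873168 ≠ 1/12
b·A²c: 611897/132416·145/429 = 620455/397248 ≠ 1/24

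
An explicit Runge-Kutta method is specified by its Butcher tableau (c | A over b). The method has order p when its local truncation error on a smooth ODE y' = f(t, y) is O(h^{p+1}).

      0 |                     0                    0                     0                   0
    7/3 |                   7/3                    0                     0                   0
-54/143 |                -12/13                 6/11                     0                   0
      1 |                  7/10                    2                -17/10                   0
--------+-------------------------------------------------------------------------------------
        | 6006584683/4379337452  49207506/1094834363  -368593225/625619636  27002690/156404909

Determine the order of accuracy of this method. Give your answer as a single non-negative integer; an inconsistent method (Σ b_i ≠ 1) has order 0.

3

b = (6006584683/4379337452, 49207506/1094834363, -368593225/625619636, 27002690/156404909)
c = (0, 7/3, -54/143, 1)
Ac = (0, 0, 14/11, 11387/2145)
Σ b_i: 6006584683/4379337452·1 + 49207506/1094834363·1 + (-368593225/625619636)·1 + 27002690/156404909·1 = 1 ✓
b·c: 49207506/1094834363·7/3 + (-368593225/625619636)·(-54/143) + 27002690/156404909·1 = 1/2 ✓
b·c²: 49207506/1094834363·49/9 + (-368593225/625619636)·2916/20449 + 27002690/156404909·1 = 1/3 ✓
b·Ac: (-368593225/625619636)·14/11 + 27002690/156404909·11387/2145 = 1/6 ✓
b·c³: 49207506/1094834363·343/27 + (-368593225/625619636)·(-157464/2924207) + 27002690/156404909·1 = 156070942894/201293117883 ≠ 1/4 ⇒ order 3.
b·(c∘Ac): (-368593225/625619636)·(-756/1573) + 27002690/156404909·11387/2145 = 562903717/469214727 ≠ 1/8
b·Ac²: (-368593225/625619636)·98/33 + 27002690/156404909·9796936/920205 = 35600516977/402586235766 ≠ 1/12
b·A²c: 27002690/156404909·(-119/55) = -58424002/156404909 ≠ 1/24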